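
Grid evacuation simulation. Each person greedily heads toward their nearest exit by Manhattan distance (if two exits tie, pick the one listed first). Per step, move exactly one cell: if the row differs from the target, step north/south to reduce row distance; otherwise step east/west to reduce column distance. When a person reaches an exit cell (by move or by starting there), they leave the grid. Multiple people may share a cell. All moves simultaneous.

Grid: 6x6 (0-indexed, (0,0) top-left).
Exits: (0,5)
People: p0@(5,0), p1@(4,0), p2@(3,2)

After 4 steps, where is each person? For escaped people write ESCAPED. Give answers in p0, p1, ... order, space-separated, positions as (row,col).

Step 1: p0:(5,0)->(4,0) | p1:(4,0)->(3,0) | p2:(3,2)->(2,2)
Step 2: p0:(4,0)->(3,0) | p1:(3,0)->(2,0) | p2:(2,2)->(1,2)
Step 3: p0:(3,0)->(2,0) | p1:(2,0)->(1,0) | p2:(1,2)->(0,2)
Step 4: p0:(2,0)->(1,0) | p1:(1,0)->(0,0) | p2:(0,2)->(0,3)

(1,0) (0,0) (0,3)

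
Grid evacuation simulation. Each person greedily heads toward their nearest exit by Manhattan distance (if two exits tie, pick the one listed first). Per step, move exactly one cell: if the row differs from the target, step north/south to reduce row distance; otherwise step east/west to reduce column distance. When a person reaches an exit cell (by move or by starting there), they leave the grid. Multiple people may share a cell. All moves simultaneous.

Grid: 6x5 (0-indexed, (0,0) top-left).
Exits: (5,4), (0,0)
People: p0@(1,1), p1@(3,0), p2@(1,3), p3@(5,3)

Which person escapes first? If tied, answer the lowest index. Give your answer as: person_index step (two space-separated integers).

Step 1: p0:(1,1)->(0,1) | p1:(3,0)->(2,0) | p2:(1,3)->(0,3) | p3:(5,3)->(5,4)->EXIT
Step 2: p0:(0,1)->(0,0)->EXIT | p1:(2,0)->(1,0) | p2:(0,3)->(0,2) | p3:escaped
Step 3: p0:escaped | p1:(1,0)->(0,0)->EXIT | p2:(0,2)->(0,1) | p3:escaped
Step 4: p0:escaped | p1:escaped | p2:(0,1)->(0,0)->EXIT | p3:escaped
Exit steps: [2, 3, 4, 1]
First to escape: p3 at step 1

Answer: 3 1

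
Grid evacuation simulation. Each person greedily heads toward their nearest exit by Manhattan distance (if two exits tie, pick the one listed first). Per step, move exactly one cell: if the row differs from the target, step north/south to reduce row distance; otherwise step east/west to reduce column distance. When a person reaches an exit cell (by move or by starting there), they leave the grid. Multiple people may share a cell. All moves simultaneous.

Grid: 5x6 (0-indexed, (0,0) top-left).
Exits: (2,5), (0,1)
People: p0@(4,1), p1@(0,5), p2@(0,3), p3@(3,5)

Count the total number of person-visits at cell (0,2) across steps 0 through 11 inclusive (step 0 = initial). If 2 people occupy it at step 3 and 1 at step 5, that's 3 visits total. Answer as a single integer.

Step 0: p0@(4,1) p1@(0,5) p2@(0,3) p3@(3,5) -> at (0,2): 0 [-], cum=0
Step 1: p0@(3,1) p1@(1,5) p2@(0,2) p3@ESC -> at (0,2): 1 [p2], cum=1
Step 2: p0@(2,1) p1@ESC p2@ESC p3@ESC -> at (0,2): 0 [-], cum=1
Step 3: p0@(1,1) p1@ESC p2@ESC p3@ESC -> at (0,2): 0 [-], cum=1
Step 4: p0@ESC p1@ESC p2@ESC p3@ESC -> at (0,2): 0 [-], cum=1
Total visits = 1

Answer: 1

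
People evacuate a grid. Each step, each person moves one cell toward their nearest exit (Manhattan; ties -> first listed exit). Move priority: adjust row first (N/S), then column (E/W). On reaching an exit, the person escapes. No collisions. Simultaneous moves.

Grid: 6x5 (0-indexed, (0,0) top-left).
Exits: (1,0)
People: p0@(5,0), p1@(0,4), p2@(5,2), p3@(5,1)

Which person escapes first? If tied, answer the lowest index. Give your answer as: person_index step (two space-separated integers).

Answer: 0 4

Derivation:
Step 1: p0:(5,0)->(4,0) | p1:(0,4)->(1,4) | p2:(5,2)->(4,2) | p3:(5,1)->(4,1)
Step 2: p0:(4,0)->(3,0) | p1:(1,4)->(1,3) | p2:(4,2)->(3,2) | p3:(4,1)->(3,1)
Step 3: p0:(3,0)->(2,0) | p1:(1,3)->(1,2) | p2:(3,2)->(2,2) | p3:(3,1)->(2,1)
Step 4: p0:(2,0)->(1,0)->EXIT | p1:(1,2)->(1,1) | p2:(2,2)->(1,2) | p3:(2,1)->(1,1)
Step 5: p0:escaped | p1:(1,1)->(1,0)->EXIT | p2:(1,2)->(1,1) | p3:(1,1)->(1,0)->EXIT
Step 6: p0:escaped | p1:escaped | p2:(1,1)->(1,0)->EXIT | p3:escaped
Exit steps: [4, 5, 6, 5]
First to escape: p0 at step 4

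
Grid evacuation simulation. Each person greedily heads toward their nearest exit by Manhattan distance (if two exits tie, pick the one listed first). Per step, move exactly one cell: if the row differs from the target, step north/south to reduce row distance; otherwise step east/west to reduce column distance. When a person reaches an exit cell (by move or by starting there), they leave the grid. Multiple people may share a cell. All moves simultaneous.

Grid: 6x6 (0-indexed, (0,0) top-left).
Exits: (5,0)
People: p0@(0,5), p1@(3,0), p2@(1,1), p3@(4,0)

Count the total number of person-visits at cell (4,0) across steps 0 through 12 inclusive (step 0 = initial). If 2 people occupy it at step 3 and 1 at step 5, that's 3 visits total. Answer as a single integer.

Step 0: p0@(0,5) p1@(3,0) p2@(1,1) p3@(4,0) -> at (4,0): 1 [p3], cum=1
Step 1: p0@(1,5) p1@(4,0) p2@(2,1) p3@ESC -> at (4,0): 1 [p1], cum=2
Step 2: p0@(2,5) p1@ESC p2@(3,1) p3@ESC -> at (4,0): 0 [-], cum=2
Step 3: p0@(3,5) p1@ESC p2@(4,1) p3@ESC -> at (4,0): 0 [-], cum=2
Step 4: p0@(4,5) p1@ESC p2@(5,1) p3@ESC -> at (4,0): 0 [-], cum=2
Step 5: p0@(5,5) p1@ESC p2@ESC p3@ESC -> at (4,0): 0 [-], cum=2
Step 6: p0@(5,4) p1@ESC p2@ESC p3@ESC -> at (4,0): 0 [-], cum=2
Step 7: p0@(5,3) p1@ESC p2@ESC p3@ESC -> at (4,0): 0 [-], cum=2
Step 8: p0@(5,2) p1@ESC p2@ESC p3@ESC -> at (4,0): 0 [-], cum=2
Step 9: p0@(5,1) p1@ESC p2@ESC p3@ESC -> at (4,0): 0 [-], cum=2
Step 10: p0@ESC p1@ESC p2@ESC p3@ESC -> at (4,0): 0 [-], cum=2
Total visits = 2

Answer: 2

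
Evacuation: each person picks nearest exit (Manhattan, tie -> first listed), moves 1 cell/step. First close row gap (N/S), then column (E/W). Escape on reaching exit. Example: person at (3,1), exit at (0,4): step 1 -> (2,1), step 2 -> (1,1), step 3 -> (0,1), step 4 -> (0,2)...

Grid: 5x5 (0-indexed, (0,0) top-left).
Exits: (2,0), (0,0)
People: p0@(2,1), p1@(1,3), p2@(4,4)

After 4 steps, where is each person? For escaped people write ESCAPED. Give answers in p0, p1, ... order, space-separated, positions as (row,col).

Step 1: p0:(2,1)->(2,0)->EXIT | p1:(1,3)->(2,3) | p2:(4,4)->(3,4)
Step 2: p0:escaped | p1:(2,3)->(2,2) | p2:(3,4)->(2,4)
Step 3: p0:escaped | p1:(2,2)->(2,1) | p2:(2,4)->(2,3)
Step 4: p0:escaped | p1:(2,1)->(2,0)->EXIT | p2:(2,3)->(2,2)

ESCAPED ESCAPED (2,2)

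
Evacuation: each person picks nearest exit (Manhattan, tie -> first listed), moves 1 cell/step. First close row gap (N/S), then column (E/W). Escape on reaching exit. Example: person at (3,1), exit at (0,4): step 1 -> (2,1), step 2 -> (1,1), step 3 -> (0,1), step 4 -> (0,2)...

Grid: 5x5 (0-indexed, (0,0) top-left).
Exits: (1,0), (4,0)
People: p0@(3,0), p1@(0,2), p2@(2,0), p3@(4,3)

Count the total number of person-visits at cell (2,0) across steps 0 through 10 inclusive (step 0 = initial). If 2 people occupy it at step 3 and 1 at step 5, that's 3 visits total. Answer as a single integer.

Answer: 1

Derivation:
Step 0: p0@(3,0) p1@(0,2) p2@(2,0) p3@(4,3) -> at (2,0): 1 [p2], cum=1
Step 1: p0@ESC p1@(1,2) p2@ESC p3@(4,2) -> at (2,0): 0 [-], cum=1
Step 2: p0@ESC p1@(1,1) p2@ESC p3@(4,1) -> at (2,0): 0 [-], cum=1
Step 3: p0@ESC p1@ESC p2@ESC p3@ESC -> at (2,0): 0 [-], cum=1
Total visits = 1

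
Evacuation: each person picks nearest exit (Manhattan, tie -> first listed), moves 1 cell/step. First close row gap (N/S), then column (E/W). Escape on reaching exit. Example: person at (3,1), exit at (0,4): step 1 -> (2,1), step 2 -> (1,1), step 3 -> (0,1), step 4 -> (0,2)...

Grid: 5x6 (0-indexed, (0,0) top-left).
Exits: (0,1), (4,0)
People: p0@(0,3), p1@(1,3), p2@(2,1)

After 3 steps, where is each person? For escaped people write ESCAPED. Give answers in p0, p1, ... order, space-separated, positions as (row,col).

Step 1: p0:(0,3)->(0,2) | p1:(1,3)->(0,3) | p2:(2,1)->(1,1)
Step 2: p0:(0,2)->(0,1)->EXIT | p1:(0,3)->(0,2) | p2:(1,1)->(0,1)->EXIT
Step 3: p0:escaped | p1:(0,2)->(0,1)->EXIT | p2:escaped

ESCAPED ESCAPED ESCAPED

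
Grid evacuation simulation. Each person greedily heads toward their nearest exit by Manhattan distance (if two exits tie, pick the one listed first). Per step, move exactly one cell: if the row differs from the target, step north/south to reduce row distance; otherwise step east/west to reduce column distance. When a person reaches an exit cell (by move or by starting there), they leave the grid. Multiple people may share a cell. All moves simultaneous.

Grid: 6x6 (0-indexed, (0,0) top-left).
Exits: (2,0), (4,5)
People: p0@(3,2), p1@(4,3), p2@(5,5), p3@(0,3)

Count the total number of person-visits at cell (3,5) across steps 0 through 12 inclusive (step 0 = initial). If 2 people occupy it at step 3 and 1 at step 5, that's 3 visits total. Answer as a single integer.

Answer: 0

Derivation:
Step 0: p0@(3,2) p1@(4,3) p2@(5,5) p3@(0,3) -> at (3,5): 0 [-], cum=0
Step 1: p0@(2,2) p1@(4,4) p2@ESC p3@(1,3) -> at (3,5): 0 [-], cum=0
Step 2: p0@(2,1) p1@ESC p2@ESC p3@(2,3) -> at (3,5): 0 [-], cum=0
Step 3: p0@ESC p1@ESC p2@ESC p3@(2,2) -> at (3,5): 0 [-], cum=0
Step 4: p0@ESC p1@ESC p2@ESC p3@(2,1) -> at (3,5): 0 [-], cum=0
Step 5: p0@ESC p1@ESC p2@ESC p3@ESC -> at (3,5): 0 [-], cum=0
Total visits = 0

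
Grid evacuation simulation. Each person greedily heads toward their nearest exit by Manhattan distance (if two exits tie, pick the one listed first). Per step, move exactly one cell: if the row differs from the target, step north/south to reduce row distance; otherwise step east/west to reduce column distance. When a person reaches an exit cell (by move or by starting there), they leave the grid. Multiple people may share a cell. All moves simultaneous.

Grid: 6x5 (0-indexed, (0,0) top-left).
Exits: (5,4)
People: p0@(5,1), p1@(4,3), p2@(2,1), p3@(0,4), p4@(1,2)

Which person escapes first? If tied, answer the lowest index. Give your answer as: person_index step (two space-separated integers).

Step 1: p0:(5,1)->(5,2) | p1:(4,3)->(5,3) | p2:(2,1)->(3,1) | p3:(0,4)->(1,4) | p4:(1,2)->(2,2)
Step 2: p0:(5,2)->(5,3) | p1:(5,3)->(5,4)->EXIT | p2:(3,1)->(4,1) | p3:(1,4)->(2,4) | p4:(2,2)->(3,2)
Step 3: p0:(5,3)->(5,4)->EXIT | p1:escaped | p2:(4,1)->(5,1) | p3:(2,4)->(3,4) | p4:(3,2)->(4,2)
Step 4: p0:escaped | p1:escaped | p2:(5,1)->(5,2) | p3:(3,4)->(4,4) | p4:(4,2)->(5,2)
Step 5: p0:escaped | p1:escaped | p2:(5,2)->(5,3) | p3:(4,4)->(5,4)->EXIT | p4:(5,2)->(5,3)
Step 6: p0:escaped | p1:escaped | p2:(5,3)->(5,4)->EXIT | p3:escaped | p4:(5,3)->(5,4)->EXIT
Exit steps: [3, 2, 6, 5, 6]
First to escape: p1 at step 2

Answer: 1 2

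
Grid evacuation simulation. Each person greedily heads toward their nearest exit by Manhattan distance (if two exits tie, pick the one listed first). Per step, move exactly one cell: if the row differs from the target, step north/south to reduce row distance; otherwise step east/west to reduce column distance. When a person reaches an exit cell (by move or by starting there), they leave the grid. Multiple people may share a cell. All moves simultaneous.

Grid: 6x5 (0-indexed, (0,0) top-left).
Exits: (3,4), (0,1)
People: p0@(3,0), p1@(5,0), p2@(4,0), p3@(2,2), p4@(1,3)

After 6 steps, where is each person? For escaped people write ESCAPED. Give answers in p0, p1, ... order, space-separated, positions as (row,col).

Step 1: p0:(3,0)->(3,1) | p1:(5,0)->(4,0) | p2:(4,0)->(3,0) | p3:(2,2)->(3,2) | p4:(1,3)->(2,3)
Step 2: p0:(3,1)->(3,2) | p1:(4,0)->(3,0) | p2:(3,0)->(3,1) | p3:(3,2)->(3,3) | p4:(2,3)->(3,3)
Step 3: p0:(3,2)->(3,3) | p1:(3,0)->(3,1) | p2:(3,1)->(3,2) | p3:(3,3)->(3,4)->EXIT | p4:(3,3)->(3,4)->EXIT
Step 4: p0:(3,3)->(3,4)->EXIT | p1:(3,1)->(3,2) | p2:(3,2)->(3,3) | p3:escaped | p4:escaped
Step 5: p0:escaped | p1:(3,2)->(3,3) | p2:(3,3)->(3,4)->EXIT | p3:escaped | p4:escaped
Step 6: p0:escaped | p1:(3,3)->(3,4)->EXIT | p2:escaped | p3:escaped | p4:escaped

ESCAPED ESCAPED ESCAPED ESCAPED ESCAPED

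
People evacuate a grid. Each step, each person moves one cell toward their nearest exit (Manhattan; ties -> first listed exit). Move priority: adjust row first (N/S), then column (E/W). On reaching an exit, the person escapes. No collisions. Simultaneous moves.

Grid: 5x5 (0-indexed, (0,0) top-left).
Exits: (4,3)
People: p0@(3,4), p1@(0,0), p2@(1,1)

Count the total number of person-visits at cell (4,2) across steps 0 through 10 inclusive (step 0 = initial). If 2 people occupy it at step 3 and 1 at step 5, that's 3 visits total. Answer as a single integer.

Answer: 2

Derivation:
Step 0: p0@(3,4) p1@(0,0) p2@(1,1) -> at (4,2): 0 [-], cum=0
Step 1: p0@(4,4) p1@(1,0) p2@(2,1) -> at (4,2): 0 [-], cum=0
Step 2: p0@ESC p1@(2,0) p2@(3,1) -> at (4,2): 0 [-], cum=0
Step 3: p0@ESC p1@(3,0) p2@(4,1) -> at (4,2): 0 [-], cum=0
Step 4: p0@ESC p1@(4,0) p2@(4,2) -> at (4,2): 1 [p2], cum=1
Step 5: p0@ESC p1@(4,1) p2@ESC -> at (4,2): 0 [-], cum=1
Step 6: p0@ESC p1@(4,2) p2@ESC -> at (4,2): 1 [p1], cum=2
Step 7: p0@ESC p1@ESC p2@ESC -> at (4,2): 0 [-], cum=2
Total visits = 2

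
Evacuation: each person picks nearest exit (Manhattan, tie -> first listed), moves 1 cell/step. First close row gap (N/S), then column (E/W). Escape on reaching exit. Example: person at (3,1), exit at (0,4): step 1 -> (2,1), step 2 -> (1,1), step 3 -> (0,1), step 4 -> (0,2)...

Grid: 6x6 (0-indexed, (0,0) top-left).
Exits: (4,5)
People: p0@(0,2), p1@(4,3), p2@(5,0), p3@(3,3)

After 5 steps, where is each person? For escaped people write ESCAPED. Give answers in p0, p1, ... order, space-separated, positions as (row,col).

Step 1: p0:(0,2)->(1,2) | p1:(4,3)->(4,4) | p2:(5,0)->(4,0) | p3:(3,3)->(4,3)
Step 2: p0:(1,2)->(2,2) | p1:(4,4)->(4,5)->EXIT | p2:(4,0)->(4,1) | p3:(4,3)->(4,4)
Step 3: p0:(2,2)->(3,2) | p1:escaped | p2:(4,1)->(4,2) | p3:(4,4)->(4,5)->EXIT
Step 4: p0:(3,2)->(4,2) | p1:escaped | p2:(4,2)->(4,3) | p3:escaped
Step 5: p0:(4,2)->(4,3) | p1:escaped | p2:(4,3)->(4,4) | p3:escaped

(4,3) ESCAPED (4,4) ESCAPED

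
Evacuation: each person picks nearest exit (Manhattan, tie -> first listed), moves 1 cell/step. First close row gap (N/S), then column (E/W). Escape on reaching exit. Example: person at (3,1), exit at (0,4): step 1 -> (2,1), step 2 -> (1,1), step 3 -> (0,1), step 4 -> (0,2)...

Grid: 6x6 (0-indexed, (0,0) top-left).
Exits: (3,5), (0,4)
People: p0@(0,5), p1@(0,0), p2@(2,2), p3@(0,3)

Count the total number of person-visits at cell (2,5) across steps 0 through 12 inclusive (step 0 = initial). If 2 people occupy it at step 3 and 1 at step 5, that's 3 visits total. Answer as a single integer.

Step 0: p0@(0,5) p1@(0,0) p2@(2,2) p3@(0,3) -> at (2,5): 0 [-], cum=0
Step 1: p0@ESC p1@(0,1) p2@(3,2) p3@ESC -> at (2,5): 0 [-], cum=0
Step 2: p0@ESC p1@(0,2) p2@(3,3) p3@ESC -> at (2,5): 0 [-], cum=0
Step 3: p0@ESC p1@(0,3) p2@(3,4) p3@ESC -> at (2,5): 0 [-], cum=0
Step 4: p0@ESC p1@ESC p2@ESC p3@ESC -> at (2,5): 0 [-], cum=0
Total visits = 0

Answer: 0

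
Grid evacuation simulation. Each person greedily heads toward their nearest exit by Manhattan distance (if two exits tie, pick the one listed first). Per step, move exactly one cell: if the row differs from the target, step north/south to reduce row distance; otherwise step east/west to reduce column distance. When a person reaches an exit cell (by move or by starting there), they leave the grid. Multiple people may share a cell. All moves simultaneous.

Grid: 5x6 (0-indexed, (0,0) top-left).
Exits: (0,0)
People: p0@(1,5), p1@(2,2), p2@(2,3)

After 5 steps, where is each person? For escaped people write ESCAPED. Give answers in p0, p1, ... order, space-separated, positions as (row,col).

Step 1: p0:(1,5)->(0,5) | p1:(2,2)->(1,2) | p2:(2,3)->(1,3)
Step 2: p0:(0,5)->(0,4) | p1:(1,2)->(0,2) | p2:(1,3)->(0,3)
Step 3: p0:(0,4)->(0,3) | p1:(0,2)->(0,1) | p2:(0,3)->(0,2)
Step 4: p0:(0,3)->(0,2) | p1:(0,1)->(0,0)->EXIT | p2:(0,2)->(0,1)
Step 5: p0:(0,2)->(0,1) | p1:escaped | p2:(0,1)->(0,0)->EXIT

(0,1) ESCAPED ESCAPED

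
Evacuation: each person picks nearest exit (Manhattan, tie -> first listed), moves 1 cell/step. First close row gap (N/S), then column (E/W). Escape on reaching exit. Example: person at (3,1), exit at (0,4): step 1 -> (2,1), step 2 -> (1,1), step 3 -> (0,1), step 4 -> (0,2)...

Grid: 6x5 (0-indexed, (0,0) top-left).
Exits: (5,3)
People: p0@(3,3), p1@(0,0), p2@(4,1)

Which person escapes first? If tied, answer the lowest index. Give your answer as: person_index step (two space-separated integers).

Answer: 0 2

Derivation:
Step 1: p0:(3,3)->(4,3) | p1:(0,0)->(1,0) | p2:(4,1)->(5,1)
Step 2: p0:(4,3)->(5,3)->EXIT | p1:(1,0)->(2,0) | p2:(5,1)->(5,2)
Step 3: p0:escaped | p1:(2,0)->(3,0) | p2:(5,2)->(5,3)->EXIT
Step 4: p0:escaped | p1:(3,0)->(4,0) | p2:escaped
Step 5: p0:escaped | p1:(4,0)->(5,0) | p2:escaped
Step 6: p0:escaped | p1:(5,0)->(5,1) | p2:escaped
Step 7: p0:escaped | p1:(5,1)->(5,2) | p2:escaped
Step 8: p0:escaped | p1:(5,2)->(5,3)->EXIT | p2:escaped
Exit steps: [2, 8, 3]
First to escape: p0 at step 2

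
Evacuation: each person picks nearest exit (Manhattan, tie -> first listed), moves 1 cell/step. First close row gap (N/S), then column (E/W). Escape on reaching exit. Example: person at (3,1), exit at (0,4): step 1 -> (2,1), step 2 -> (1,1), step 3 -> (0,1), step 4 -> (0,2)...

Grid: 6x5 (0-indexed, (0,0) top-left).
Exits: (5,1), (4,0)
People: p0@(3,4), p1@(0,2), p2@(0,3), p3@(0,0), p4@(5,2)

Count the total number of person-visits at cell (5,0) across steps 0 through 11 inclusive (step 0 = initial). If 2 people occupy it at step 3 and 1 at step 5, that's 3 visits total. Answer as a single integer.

Answer: 0

Derivation:
Step 0: p0@(3,4) p1@(0,2) p2@(0,3) p3@(0,0) p4@(5,2) -> at (5,0): 0 [-], cum=0
Step 1: p0@(4,4) p1@(1,2) p2@(1,3) p3@(1,0) p4@ESC -> at (5,0): 0 [-], cum=0
Step 2: p0@(5,4) p1@(2,2) p2@(2,3) p3@(2,0) p4@ESC -> at (5,0): 0 [-], cum=0
Step 3: p0@(5,3) p1@(3,2) p2@(3,3) p3@(3,0) p4@ESC -> at (5,0): 0 [-], cum=0
Step 4: p0@(5,2) p1@(4,2) p2@(4,3) p3@ESC p4@ESC -> at (5,0): 0 [-], cum=0
Step 5: p0@ESC p1@(5,2) p2@(5,3) p3@ESC p4@ESC -> at (5,0): 0 [-], cum=0
Step 6: p0@ESC p1@ESC p2@(5,2) p3@ESC p4@ESC -> at (5,0): 0 [-], cum=0
Step 7: p0@ESC p1@ESC p2@ESC p3@ESC p4@ESC -> at (5,0): 0 [-], cum=0
Total visits = 0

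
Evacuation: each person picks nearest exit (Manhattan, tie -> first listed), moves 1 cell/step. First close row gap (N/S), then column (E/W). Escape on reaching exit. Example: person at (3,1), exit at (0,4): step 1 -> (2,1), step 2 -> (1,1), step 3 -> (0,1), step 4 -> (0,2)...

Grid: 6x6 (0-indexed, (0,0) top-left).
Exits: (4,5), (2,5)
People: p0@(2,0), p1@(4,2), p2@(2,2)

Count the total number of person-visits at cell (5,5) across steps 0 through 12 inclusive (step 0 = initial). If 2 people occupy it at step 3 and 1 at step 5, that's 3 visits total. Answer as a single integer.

Step 0: p0@(2,0) p1@(4,2) p2@(2,2) -> at (5,5): 0 [-], cum=0
Step 1: p0@(2,1) p1@(4,3) p2@(2,3) -> at (5,5): 0 [-], cum=0
Step 2: p0@(2,2) p1@(4,4) p2@(2,4) -> at (5,5): 0 [-], cum=0
Step 3: p0@(2,3) p1@ESC p2@ESC -> at (5,5): 0 [-], cum=0
Step 4: p0@(2,4) p1@ESC p2@ESC -> at (5,5): 0 [-], cum=0
Step 5: p0@ESC p1@ESC p2@ESC -> at (5,5): 0 [-], cum=0
Total visits = 0

Answer: 0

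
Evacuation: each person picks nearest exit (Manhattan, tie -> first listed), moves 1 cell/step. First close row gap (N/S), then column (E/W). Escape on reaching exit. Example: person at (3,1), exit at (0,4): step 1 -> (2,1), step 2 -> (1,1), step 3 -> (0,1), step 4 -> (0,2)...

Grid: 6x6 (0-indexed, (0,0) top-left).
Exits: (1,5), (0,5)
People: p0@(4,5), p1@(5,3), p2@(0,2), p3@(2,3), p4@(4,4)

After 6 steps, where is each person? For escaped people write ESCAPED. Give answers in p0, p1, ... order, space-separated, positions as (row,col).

Step 1: p0:(4,5)->(3,5) | p1:(5,3)->(4,3) | p2:(0,2)->(0,3) | p3:(2,3)->(1,3) | p4:(4,4)->(3,4)
Step 2: p0:(3,5)->(2,5) | p1:(4,3)->(3,3) | p2:(0,3)->(0,4) | p3:(1,3)->(1,4) | p4:(3,4)->(2,4)
Step 3: p0:(2,5)->(1,5)->EXIT | p1:(3,3)->(2,3) | p2:(0,4)->(0,5)->EXIT | p3:(1,4)->(1,5)->EXIT | p4:(2,4)->(1,4)
Step 4: p0:escaped | p1:(2,3)->(1,3) | p2:escaped | p3:escaped | p4:(1,4)->(1,5)->EXIT
Step 5: p0:escaped | p1:(1,3)->(1,4) | p2:escaped | p3:escaped | p4:escaped
Step 6: p0:escaped | p1:(1,4)->(1,5)->EXIT | p2:escaped | p3:escaped | p4:escaped

ESCAPED ESCAPED ESCAPED ESCAPED ESCAPED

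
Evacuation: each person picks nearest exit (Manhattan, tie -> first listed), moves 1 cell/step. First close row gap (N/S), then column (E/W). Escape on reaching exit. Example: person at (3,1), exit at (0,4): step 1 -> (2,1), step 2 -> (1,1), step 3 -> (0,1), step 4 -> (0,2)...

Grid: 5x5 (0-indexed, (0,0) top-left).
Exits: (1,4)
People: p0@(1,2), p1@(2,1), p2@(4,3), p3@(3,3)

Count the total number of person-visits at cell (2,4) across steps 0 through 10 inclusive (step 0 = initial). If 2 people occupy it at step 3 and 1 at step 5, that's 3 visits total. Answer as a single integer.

Answer: 0

Derivation:
Step 0: p0@(1,2) p1@(2,1) p2@(4,3) p3@(3,3) -> at (2,4): 0 [-], cum=0
Step 1: p0@(1,3) p1@(1,1) p2@(3,3) p3@(2,3) -> at (2,4): 0 [-], cum=0
Step 2: p0@ESC p1@(1,2) p2@(2,3) p3@(1,3) -> at (2,4): 0 [-], cum=0
Step 3: p0@ESC p1@(1,3) p2@(1,3) p3@ESC -> at (2,4): 0 [-], cum=0
Step 4: p0@ESC p1@ESC p2@ESC p3@ESC -> at (2,4): 0 [-], cum=0
Total visits = 0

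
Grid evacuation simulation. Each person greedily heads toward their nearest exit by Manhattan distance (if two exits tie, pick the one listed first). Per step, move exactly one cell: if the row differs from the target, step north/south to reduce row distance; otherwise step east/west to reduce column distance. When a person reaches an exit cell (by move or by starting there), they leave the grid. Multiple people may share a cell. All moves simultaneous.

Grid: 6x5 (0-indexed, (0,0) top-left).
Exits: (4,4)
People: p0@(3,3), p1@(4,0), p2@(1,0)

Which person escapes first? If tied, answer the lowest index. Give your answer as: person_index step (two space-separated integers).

Answer: 0 2

Derivation:
Step 1: p0:(3,3)->(4,3) | p1:(4,0)->(4,1) | p2:(1,0)->(2,0)
Step 2: p0:(4,3)->(4,4)->EXIT | p1:(4,1)->(4,2) | p2:(2,0)->(3,0)
Step 3: p0:escaped | p1:(4,2)->(4,3) | p2:(3,0)->(4,0)
Step 4: p0:escaped | p1:(4,3)->(4,4)->EXIT | p2:(4,0)->(4,1)
Step 5: p0:escaped | p1:escaped | p2:(4,1)->(4,2)
Step 6: p0:escaped | p1:escaped | p2:(4,2)->(4,3)
Step 7: p0:escaped | p1:escaped | p2:(4,3)->(4,4)->EXIT
Exit steps: [2, 4, 7]
First to escape: p0 at step 2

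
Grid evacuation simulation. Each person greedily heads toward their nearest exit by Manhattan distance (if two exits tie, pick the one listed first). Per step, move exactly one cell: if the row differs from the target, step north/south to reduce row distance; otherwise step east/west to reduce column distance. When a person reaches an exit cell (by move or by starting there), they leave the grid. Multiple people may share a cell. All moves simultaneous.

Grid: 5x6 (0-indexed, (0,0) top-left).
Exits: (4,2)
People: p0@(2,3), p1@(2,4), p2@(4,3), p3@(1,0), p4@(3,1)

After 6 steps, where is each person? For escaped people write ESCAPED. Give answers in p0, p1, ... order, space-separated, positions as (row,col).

Step 1: p0:(2,3)->(3,3) | p1:(2,4)->(3,4) | p2:(4,3)->(4,2)->EXIT | p3:(1,0)->(2,0) | p4:(3,1)->(4,1)
Step 2: p0:(3,3)->(4,3) | p1:(3,4)->(4,4) | p2:escaped | p3:(2,0)->(3,0) | p4:(4,1)->(4,2)->EXIT
Step 3: p0:(4,3)->(4,2)->EXIT | p1:(4,4)->(4,3) | p2:escaped | p3:(3,0)->(4,0) | p4:escaped
Step 4: p0:escaped | p1:(4,3)->(4,2)->EXIT | p2:escaped | p3:(4,0)->(4,1) | p4:escaped
Step 5: p0:escaped | p1:escaped | p2:escaped | p3:(4,1)->(4,2)->EXIT | p4:escaped

ESCAPED ESCAPED ESCAPED ESCAPED ESCAPED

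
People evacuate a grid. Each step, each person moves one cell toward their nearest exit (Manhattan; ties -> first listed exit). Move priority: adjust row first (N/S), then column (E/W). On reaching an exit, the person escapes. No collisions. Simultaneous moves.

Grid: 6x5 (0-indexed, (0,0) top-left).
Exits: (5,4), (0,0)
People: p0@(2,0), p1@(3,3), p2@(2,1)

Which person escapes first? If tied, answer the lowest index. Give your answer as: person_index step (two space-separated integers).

Step 1: p0:(2,0)->(1,0) | p1:(3,3)->(4,3) | p2:(2,1)->(1,1)
Step 2: p0:(1,0)->(0,0)->EXIT | p1:(4,3)->(5,3) | p2:(1,1)->(0,1)
Step 3: p0:escaped | p1:(5,3)->(5,4)->EXIT | p2:(0,1)->(0,0)->EXIT
Exit steps: [2, 3, 3]
First to escape: p0 at step 2

Answer: 0 2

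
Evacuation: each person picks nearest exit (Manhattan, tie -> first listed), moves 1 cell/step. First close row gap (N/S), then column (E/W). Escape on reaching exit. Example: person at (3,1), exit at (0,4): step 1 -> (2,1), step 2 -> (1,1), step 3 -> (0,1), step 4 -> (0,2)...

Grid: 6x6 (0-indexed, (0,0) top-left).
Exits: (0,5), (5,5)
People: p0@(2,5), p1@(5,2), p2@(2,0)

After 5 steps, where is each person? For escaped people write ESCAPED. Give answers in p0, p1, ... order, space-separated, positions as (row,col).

Step 1: p0:(2,5)->(1,5) | p1:(5,2)->(5,3) | p2:(2,0)->(1,0)
Step 2: p0:(1,5)->(0,5)->EXIT | p1:(5,3)->(5,4) | p2:(1,0)->(0,0)
Step 3: p0:escaped | p1:(5,4)->(5,5)->EXIT | p2:(0,0)->(0,1)
Step 4: p0:escaped | p1:escaped | p2:(0,1)->(0,2)
Step 5: p0:escaped | p1:escaped | p2:(0,2)->(0,3)

ESCAPED ESCAPED (0,3)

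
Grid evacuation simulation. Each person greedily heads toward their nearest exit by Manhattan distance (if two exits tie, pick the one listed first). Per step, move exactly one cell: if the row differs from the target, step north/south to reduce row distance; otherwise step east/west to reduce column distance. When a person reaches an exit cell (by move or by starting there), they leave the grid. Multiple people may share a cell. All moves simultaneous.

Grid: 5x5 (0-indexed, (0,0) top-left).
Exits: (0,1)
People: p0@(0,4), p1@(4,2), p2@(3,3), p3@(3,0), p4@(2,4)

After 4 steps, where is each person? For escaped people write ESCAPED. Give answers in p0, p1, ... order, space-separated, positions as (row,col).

Step 1: p0:(0,4)->(0,3) | p1:(4,2)->(3,2) | p2:(3,3)->(2,3) | p3:(3,0)->(2,0) | p4:(2,4)->(1,4)
Step 2: p0:(0,3)->(0,2) | p1:(3,2)->(2,2) | p2:(2,3)->(1,3) | p3:(2,0)->(1,0) | p4:(1,4)->(0,4)
Step 3: p0:(0,2)->(0,1)->EXIT | p1:(2,2)->(1,2) | p2:(1,3)->(0,3) | p3:(1,0)->(0,0) | p4:(0,4)->(0,3)
Step 4: p0:escaped | p1:(1,2)->(0,2) | p2:(0,3)->(0,2) | p3:(0,0)->(0,1)->EXIT | p4:(0,3)->(0,2)

ESCAPED (0,2) (0,2) ESCAPED (0,2)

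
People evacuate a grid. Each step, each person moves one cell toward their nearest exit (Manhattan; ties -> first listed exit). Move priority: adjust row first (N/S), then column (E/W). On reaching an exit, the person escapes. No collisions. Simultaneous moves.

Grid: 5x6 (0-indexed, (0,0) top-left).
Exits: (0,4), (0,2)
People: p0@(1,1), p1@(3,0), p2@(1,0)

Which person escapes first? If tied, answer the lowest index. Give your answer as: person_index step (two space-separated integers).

Answer: 0 2

Derivation:
Step 1: p0:(1,1)->(0,1) | p1:(3,0)->(2,0) | p2:(1,0)->(0,0)
Step 2: p0:(0,1)->(0,2)->EXIT | p1:(2,0)->(1,0) | p2:(0,0)->(0,1)
Step 3: p0:escaped | p1:(1,0)->(0,0) | p2:(0,1)->(0,2)->EXIT
Step 4: p0:escaped | p1:(0,0)->(0,1) | p2:escaped
Step 5: p0:escaped | p1:(0,1)->(0,2)->EXIT | p2:escaped
Exit steps: [2, 5, 3]
First to escape: p0 at step 2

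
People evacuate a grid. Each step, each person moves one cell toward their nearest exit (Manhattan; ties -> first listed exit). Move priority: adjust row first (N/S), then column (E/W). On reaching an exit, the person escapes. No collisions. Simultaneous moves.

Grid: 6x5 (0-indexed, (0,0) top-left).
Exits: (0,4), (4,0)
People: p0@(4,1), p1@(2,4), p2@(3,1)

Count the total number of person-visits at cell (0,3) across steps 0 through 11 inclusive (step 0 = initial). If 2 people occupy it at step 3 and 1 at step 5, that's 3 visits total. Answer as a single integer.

Step 0: p0@(4,1) p1@(2,4) p2@(3,1) -> at (0,3): 0 [-], cum=0
Step 1: p0@ESC p1@(1,4) p2@(4,1) -> at (0,3): 0 [-], cum=0
Step 2: p0@ESC p1@ESC p2@ESC -> at (0,3): 0 [-], cum=0
Total visits = 0

Answer: 0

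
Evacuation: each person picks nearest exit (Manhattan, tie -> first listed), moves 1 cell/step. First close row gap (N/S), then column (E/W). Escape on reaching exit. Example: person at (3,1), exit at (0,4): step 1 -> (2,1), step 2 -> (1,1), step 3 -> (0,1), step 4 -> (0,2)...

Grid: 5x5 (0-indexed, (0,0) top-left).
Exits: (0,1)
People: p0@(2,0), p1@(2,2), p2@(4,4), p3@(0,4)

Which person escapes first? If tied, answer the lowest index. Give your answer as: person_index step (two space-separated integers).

Answer: 0 3

Derivation:
Step 1: p0:(2,0)->(1,0) | p1:(2,2)->(1,2) | p2:(4,4)->(3,4) | p3:(0,4)->(0,3)
Step 2: p0:(1,0)->(0,0) | p1:(1,2)->(0,2) | p2:(3,4)->(2,4) | p3:(0,3)->(0,2)
Step 3: p0:(0,0)->(0,1)->EXIT | p1:(0,2)->(0,1)->EXIT | p2:(2,4)->(1,4) | p3:(0,2)->(0,1)->EXIT
Step 4: p0:escaped | p1:escaped | p2:(1,4)->(0,4) | p3:escaped
Step 5: p0:escaped | p1:escaped | p2:(0,4)->(0,3) | p3:escaped
Step 6: p0:escaped | p1:escaped | p2:(0,3)->(0,2) | p3:escaped
Step 7: p0:escaped | p1:escaped | p2:(0,2)->(0,1)->EXIT | p3:escaped
Exit steps: [3, 3, 7, 3]
First to escape: p0 at step 3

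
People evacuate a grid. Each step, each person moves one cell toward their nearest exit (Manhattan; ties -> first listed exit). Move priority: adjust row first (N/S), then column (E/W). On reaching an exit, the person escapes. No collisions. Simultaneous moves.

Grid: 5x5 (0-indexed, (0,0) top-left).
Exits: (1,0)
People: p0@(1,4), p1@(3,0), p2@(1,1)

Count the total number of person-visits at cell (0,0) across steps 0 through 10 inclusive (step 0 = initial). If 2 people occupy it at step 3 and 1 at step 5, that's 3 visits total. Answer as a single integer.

Step 0: p0@(1,4) p1@(3,0) p2@(1,1) -> at (0,0): 0 [-], cum=0
Step 1: p0@(1,3) p1@(2,0) p2@ESC -> at (0,0): 0 [-], cum=0
Step 2: p0@(1,2) p1@ESC p2@ESC -> at (0,0): 0 [-], cum=0
Step 3: p0@(1,1) p1@ESC p2@ESC -> at (0,0): 0 [-], cum=0
Step 4: p0@ESC p1@ESC p2@ESC -> at (0,0): 0 [-], cum=0
Total visits = 0

Answer: 0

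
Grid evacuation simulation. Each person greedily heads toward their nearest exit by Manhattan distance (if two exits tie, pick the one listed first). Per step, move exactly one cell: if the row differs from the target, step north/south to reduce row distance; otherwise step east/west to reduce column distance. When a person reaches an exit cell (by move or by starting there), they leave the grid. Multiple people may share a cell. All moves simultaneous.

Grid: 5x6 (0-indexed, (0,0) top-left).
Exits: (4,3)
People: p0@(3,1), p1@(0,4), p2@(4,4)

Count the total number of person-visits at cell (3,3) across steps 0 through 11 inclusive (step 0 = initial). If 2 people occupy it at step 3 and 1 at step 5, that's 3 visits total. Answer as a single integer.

Answer: 0

Derivation:
Step 0: p0@(3,1) p1@(0,4) p2@(4,4) -> at (3,3): 0 [-], cum=0
Step 1: p0@(4,1) p1@(1,4) p2@ESC -> at (3,3): 0 [-], cum=0
Step 2: p0@(4,2) p1@(2,4) p2@ESC -> at (3,3): 0 [-], cum=0
Step 3: p0@ESC p1@(3,4) p2@ESC -> at (3,3): 0 [-], cum=0
Step 4: p0@ESC p1@(4,4) p2@ESC -> at (3,3): 0 [-], cum=0
Step 5: p0@ESC p1@ESC p2@ESC -> at (3,3): 0 [-], cum=0
Total visits = 0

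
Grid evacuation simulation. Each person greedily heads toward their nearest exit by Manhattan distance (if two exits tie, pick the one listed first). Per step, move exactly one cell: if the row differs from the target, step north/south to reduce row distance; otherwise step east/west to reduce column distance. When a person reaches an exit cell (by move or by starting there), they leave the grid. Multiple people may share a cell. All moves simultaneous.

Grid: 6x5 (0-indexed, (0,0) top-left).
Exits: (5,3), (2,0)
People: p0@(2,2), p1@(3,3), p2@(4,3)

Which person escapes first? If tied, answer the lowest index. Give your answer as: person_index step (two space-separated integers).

Answer: 2 1

Derivation:
Step 1: p0:(2,2)->(2,1) | p1:(3,3)->(4,3) | p2:(4,3)->(5,3)->EXIT
Step 2: p0:(2,1)->(2,0)->EXIT | p1:(4,3)->(5,3)->EXIT | p2:escaped
Exit steps: [2, 2, 1]
First to escape: p2 at step 1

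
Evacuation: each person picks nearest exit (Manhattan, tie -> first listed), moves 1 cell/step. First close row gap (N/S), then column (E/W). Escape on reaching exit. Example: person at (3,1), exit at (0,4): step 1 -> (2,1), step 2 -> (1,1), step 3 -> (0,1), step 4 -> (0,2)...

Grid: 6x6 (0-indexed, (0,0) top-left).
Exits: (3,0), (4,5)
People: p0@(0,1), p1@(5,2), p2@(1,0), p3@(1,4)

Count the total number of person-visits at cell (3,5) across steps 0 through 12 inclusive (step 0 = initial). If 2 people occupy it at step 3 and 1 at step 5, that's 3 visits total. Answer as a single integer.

Answer: 0

Derivation:
Step 0: p0@(0,1) p1@(5,2) p2@(1,0) p3@(1,4) -> at (3,5): 0 [-], cum=0
Step 1: p0@(1,1) p1@(4,2) p2@(2,0) p3@(2,4) -> at (3,5): 0 [-], cum=0
Step 2: p0@(2,1) p1@(3,2) p2@ESC p3@(3,4) -> at (3,5): 0 [-], cum=0
Step 3: p0@(3,1) p1@(3,1) p2@ESC p3@(4,4) -> at (3,5): 0 [-], cum=0
Step 4: p0@ESC p1@ESC p2@ESC p3@ESC -> at (3,5): 0 [-], cum=0
Total visits = 0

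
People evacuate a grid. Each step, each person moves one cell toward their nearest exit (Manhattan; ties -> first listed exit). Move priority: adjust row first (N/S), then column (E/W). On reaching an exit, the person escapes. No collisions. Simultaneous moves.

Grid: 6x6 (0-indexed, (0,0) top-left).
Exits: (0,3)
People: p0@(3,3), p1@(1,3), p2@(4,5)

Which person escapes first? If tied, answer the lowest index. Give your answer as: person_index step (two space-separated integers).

Step 1: p0:(3,3)->(2,3) | p1:(1,3)->(0,3)->EXIT | p2:(4,5)->(3,5)
Step 2: p0:(2,3)->(1,3) | p1:escaped | p2:(3,5)->(2,5)
Step 3: p0:(1,3)->(0,3)->EXIT | p1:escaped | p2:(2,5)->(1,5)
Step 4: p0:escaped | p1:escaped | p2:(1,5)->(0,5)
Step 5: p0:escaped | p1:escaped | p2:(0,5)->(0,4)
Step 6: p0:escaped | p1:escaped | p2:(0,4)->(0,3)->EXIT
Exit steps: [3, 1, 6]
First to escape: p1 at step 1

Answer: 1 1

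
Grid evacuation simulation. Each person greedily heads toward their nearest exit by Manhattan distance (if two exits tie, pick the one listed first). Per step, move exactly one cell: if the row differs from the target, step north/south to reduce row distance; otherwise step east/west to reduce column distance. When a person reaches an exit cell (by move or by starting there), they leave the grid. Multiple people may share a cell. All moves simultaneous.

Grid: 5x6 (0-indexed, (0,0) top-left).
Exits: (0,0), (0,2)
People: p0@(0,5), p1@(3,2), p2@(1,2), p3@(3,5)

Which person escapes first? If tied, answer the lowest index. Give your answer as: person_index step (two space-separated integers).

Answer: 2 1

Derivation:
Step 1: p0:(0,5)->(0,4) | p1:(3,2)->(2,2) | p2:(1,2)->(0,2)->EXIT | p3:(3,5)->(2,5)
Step 2: p0:(0,4)->(0,3) | p1:(2,2)->(1,2) | p2:escaped | p3:(2,5)->(1,5)
Step 3: p0:(0,3)->(0,2)->EXIT | p1:(1,2)->(0,2)->EXIT | p2:escaped | p3:(1,5)->(0,5)
Step 4: p0:escaped | p1:escaped | p2:escaped | p3:(0,5)->(0,4)
Step 5: p0:escaped | p1:escaped | p2:escaped | p3:(0,4)->(0,3)
Step 6: p0:escaped | p1:escaped | p2:escaped | p3:(0,3)->(0,2)->EXIT
Exit steps: [3, 3, 1, 6]
First to escape: p2 at step 1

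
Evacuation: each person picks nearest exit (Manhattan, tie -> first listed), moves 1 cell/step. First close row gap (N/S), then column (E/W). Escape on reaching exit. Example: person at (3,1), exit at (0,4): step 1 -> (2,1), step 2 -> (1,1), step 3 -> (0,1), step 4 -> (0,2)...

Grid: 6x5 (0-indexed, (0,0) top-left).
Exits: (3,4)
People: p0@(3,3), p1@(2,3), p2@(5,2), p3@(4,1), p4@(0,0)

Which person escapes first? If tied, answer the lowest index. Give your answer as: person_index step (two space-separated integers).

Answer: 0 1

Derivation:
Step 1: p0:(3,3)->(3,4)->EXIT | p1:(2,3)->(3,3) | p2:(5,2)->(4,2) | p3:(4,1)->(3,1) | p4:(0,0)->(1,0)
Step 2: p0:escaped | p1:(3,3)->(3,4)->EXIT | p2:(4,2)->(3,2) | p3:(3,1)->(3,2) | p4:(1,0)->(2,0)
Step 3: p0:escaped | p1:escaped | p2:(3,2)->(3,3) | p3:(3,2)->(3,3) | p4:(2,0)->(3,0)
Step 4: p0:escaped | p1:escaped | p2:(3,3)->(3,4)->EXIT | p3:(3,3)->(3,4)->EXIT | p4:(3,0)->(3,1)
Step 5: p0:escaped | p1:escaped | p2:escaped | p3:escaped | p4:(3,1)->(3,2)
Step 6: p0:escaped | p1:escaped | p2:escaped | p3:escaped | p4:(3,2)->(3,3)
Step 7: p0:escaped | p1:escaped | p2:escaped | p3:escaped | p4:(3,3)->(3,4)->EXIT
Exit steps: [1, 2, 4, 4, 7]
First to escape: p0 at step 1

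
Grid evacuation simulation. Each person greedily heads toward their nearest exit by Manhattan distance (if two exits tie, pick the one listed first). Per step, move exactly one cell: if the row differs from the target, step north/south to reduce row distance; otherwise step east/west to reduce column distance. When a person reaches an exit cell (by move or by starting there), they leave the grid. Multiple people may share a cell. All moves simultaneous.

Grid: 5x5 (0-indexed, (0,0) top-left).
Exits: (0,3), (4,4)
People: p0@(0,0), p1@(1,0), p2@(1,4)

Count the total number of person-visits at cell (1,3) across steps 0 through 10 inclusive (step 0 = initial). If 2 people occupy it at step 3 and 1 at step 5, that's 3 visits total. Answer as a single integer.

Step 0: p0@(0,0) p1@(1,0) p2@(1,4) -> at (1,3): 0 [-], cum=0
Step 1: p0@(0,1) p1@(0,0) p2@(0,4) -> at (1,3): 0 [-], cum=0
Step 2: p0@(0,2) p1@(0,1) p2@ESC -> at (1,3): 0 [-], cum=0
Step 3: p0@ESC p1@(0,2) p2@ESC -> at (1,3): 0 [-], cum=0
Step 4: p0@ESC p1@ESC p2@ESC -> at (1,3): 0 [-], cum=0
Total visits = 0

Answer: 0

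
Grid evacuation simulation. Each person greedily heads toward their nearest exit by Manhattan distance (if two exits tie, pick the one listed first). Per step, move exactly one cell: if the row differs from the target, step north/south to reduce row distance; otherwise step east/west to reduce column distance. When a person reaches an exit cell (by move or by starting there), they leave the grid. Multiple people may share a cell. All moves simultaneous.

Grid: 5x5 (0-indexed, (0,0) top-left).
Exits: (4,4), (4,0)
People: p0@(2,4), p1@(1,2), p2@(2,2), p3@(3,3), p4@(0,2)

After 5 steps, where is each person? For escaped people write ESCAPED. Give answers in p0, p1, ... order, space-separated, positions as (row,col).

Step 1: p0:(2,4)->(3,4) | p1:(1,2)->(2,2) | p2:(2,2)->(3,2) | p3:(3,3)->(4,3) | p4:(0,2)->(1,2)
Step 2: p0:(3,4)->(4,4)->EXIT | p1:(2,2)->(3,2) | p2:(3,2)->(4,2) | p3:(4,3)->(4,4)->EXIT | p4:(1,2)->(2,2)
Step 3: p0:escaped | p1:(3,2)->(4,2) | p2:(4,2)->(4,3) | p3:escaped | p4:(2,2)->(3,2)
Step 4: p0:escaped | p1:(4,2)->(4,3) | p2:(4,3)->(4,4)->EXIT | p3:escaped | p4:(3,2)->(4,2)
Step 5: p0:escaped | p1:(4,3)->(4,4)->EXIT | p2:escaped | p3:escaped | p4:(4,2)->(4,3)

ESCAPED ESCAPED ESCAPED ESCAPED (4,3)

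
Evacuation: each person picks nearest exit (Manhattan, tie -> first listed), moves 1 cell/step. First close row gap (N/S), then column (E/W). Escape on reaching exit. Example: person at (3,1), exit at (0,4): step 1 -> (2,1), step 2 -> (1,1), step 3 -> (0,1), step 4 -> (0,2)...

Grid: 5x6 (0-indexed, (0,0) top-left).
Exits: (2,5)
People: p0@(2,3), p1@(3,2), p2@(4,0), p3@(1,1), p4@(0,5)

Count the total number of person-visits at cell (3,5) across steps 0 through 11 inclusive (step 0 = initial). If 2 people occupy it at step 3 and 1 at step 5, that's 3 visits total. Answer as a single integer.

Answer: 0

Derivation:
Step 0: p0@(2,3) p1@(3,2) p2@(4,0) p3@(1,1) p4@(0,5) -> at (3,5): 0 [-], cum=0
Step 1: p0@(2,4) p1@(2,2) p2@(3,0) p3@(2,1) p4@(1,5) -> at (3,5): 0 [-], cum=0
Step 2: p0@ESC p1@(2,3) p2@(2,0) p3@(2,2) p4@ESC -> at (3,5): 0 [-], cum=0
Step 3: p0@ESC p1@(2,4) p2@(2,1) p3@(2,3) p4@ESC -> at (3,5): 0 [-], cum=0
Step 4: p0@ESC p1@ESC p2@(2,2) p3@(2,4) p4@ESC -> at (3,5): 0 [-], cum=0
Step 5: p0@ESC p1@ESC p2@(2,3) p3@ESC p4@ESC -> at (3,5): 0 [-], cum=0
Step 6: p0@ESC p1@ESC p2@(2,4) p3@ESC p4@ESC -> at (3,5): 0 [-], cum=0
Step 7: p0@ESC p1@ESC p2@ESC p3@ESC p4@ESC -> at (3,5): 0 [-], cum=0
Total visits = 0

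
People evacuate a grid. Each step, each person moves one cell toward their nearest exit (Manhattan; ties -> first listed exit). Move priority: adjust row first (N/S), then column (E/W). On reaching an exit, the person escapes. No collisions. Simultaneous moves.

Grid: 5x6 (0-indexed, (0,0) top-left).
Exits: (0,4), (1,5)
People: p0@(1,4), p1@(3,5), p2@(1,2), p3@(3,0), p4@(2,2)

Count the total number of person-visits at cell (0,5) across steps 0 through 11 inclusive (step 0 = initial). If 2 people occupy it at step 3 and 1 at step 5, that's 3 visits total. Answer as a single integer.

Step 0: p0@(1,4) p1@(3,5) p2@(1,2) p3@(3,0) p4@(2,2) -> at (0,5): 0 [-], cum=0
Step 1: p0@ESC p1@(2,5) p2@(0,2) p3@(2,0) p4@(1,2) -> at (0,5): 0 [-], cum=0
Step 2: p0@ESC p1@ESC p2@(0,3) p3@(1,0) p4@(0,2) -> at (0,5): 0 [-], cum=0
Step 3: p0@ESC p1@ESC p2@ESC p3@(0,0) p4@(0,3) -> at (0,5): 0 [-], cum=0
Step 4: p0@ESC p1@ESC p2@ESC p3@(0,1) p4@ESC -> at (0,5): 0 [-], cum=0
Step 5: p0@ESC p1@ESC p2@ESC p3@(0,2) p4@ESC -> at (0,5): 0 [-], cum=0
Step 6: p0@ESC p1@ESC p2@ESC p3@(0,3) p4@ESC -> at (0,5): 0 [-], cum=0
Step 7: p0@ESC p1@ESC p2@ESC p3@ESC p4@ESC -> at (0,5): 0 [-], cum=0
Total visits = 0

Answer: 0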